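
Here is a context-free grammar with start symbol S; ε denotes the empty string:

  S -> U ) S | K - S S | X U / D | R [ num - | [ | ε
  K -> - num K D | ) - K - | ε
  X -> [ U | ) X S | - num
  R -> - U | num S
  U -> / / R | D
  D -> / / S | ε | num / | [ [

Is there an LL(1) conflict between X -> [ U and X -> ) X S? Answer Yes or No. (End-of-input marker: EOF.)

No

FIRST([ U) = { [ } and FIRST() X S) = { ) }.
The FIRST sets are disjoint and neither alternative is nullable — no conflict.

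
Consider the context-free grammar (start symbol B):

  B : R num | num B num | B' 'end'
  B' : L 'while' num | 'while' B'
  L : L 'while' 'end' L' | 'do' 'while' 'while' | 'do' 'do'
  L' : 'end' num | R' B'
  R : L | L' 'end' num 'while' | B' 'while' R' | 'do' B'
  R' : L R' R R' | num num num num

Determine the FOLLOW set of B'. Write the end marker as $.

{ 'do', 'end', 'while', num }

In B : B' 'end': add FIRST('end') = { 'end' }.
In B' : 'while' B': B' is at the end, add FOLLOW(B') = { 'do', 'end', 'while', num }.
In L' : R' B': B' is at the end, add FOLLOW(L') = { 'do', 'end', 'while', num }.
In R : B' 'while' R': add FIRST('while' R') = { 'while' }.
In R : 'do' B': B' is at the end, add FOLLOW(R) = { 'do', num }.
Union: FOLLOW(B') = { 'do', 'end', 'while', num }.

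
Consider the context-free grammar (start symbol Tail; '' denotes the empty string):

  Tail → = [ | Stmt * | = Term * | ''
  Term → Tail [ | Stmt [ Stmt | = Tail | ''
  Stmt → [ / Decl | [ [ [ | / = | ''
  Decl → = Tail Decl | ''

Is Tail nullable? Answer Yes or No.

Yes

Tail has an ''-production, so Tail ⇒ ''.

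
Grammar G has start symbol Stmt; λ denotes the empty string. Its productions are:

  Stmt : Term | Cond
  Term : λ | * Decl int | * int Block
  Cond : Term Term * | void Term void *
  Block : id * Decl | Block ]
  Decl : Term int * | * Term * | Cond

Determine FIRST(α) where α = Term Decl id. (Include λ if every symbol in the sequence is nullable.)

{ *, int, void }

Add FIRST(Term)\{λ} = { * }; Term is nullable, continue.
Add FIRST(Decl) = { *, int, void }; Decl is not nullable, stop.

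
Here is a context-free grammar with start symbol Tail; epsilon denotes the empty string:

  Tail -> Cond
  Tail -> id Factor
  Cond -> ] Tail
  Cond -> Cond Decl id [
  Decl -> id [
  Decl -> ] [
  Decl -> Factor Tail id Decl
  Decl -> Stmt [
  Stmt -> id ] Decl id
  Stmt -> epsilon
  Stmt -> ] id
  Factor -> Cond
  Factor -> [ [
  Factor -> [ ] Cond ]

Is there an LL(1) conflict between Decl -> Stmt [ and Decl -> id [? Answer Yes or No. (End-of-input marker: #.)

Yes

FIRST(Stmt [) = { [, ], id } and FIRST(id [) = { id }.
Both contain id, so the two alternatives are not disjoint — LL(1) conflict.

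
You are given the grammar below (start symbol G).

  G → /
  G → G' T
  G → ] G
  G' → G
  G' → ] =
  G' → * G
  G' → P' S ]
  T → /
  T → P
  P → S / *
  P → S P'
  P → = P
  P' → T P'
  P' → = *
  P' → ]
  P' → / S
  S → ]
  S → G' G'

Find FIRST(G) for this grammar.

G → / contributes {/}.
From G → G' T: add FIRST(G') = { *, /, =, ] }.
G → ] G contributes {]}.
Union: FIRST(G) = { *, /, =, ] }.

{ *, /, =, ] }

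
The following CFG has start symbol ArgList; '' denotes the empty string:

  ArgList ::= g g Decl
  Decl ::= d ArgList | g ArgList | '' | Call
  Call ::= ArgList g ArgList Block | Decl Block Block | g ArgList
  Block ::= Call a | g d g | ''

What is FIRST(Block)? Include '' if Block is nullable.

{ a, d, g, '' }

From Block ::= Call a: Call nullable, take FIRST(Call) ∪ {a} = { a, d, g }.
Block ::= g d g contributes {g}.
Block ::= '' contributes ''.
Union: FIRST(Block) = { a, d, g, '' }.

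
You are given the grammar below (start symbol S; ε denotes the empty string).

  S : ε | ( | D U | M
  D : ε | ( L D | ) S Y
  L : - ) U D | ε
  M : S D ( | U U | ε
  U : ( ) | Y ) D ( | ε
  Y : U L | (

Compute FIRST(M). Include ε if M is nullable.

From M : S D (: S, D nullable, take FIRST(S) ∪ FIRST(D) ∪ {(} = { (, ), - }.
From M : U U: U, U nullable, take FIRST(U) ∪ FIRST(U) = { (, ), - }; also ε since the whole RHS is nullable.
M : ε contributes ε.
Union: FIRST(M) = { (, ), -, ε }.

{ (, ), -, ε }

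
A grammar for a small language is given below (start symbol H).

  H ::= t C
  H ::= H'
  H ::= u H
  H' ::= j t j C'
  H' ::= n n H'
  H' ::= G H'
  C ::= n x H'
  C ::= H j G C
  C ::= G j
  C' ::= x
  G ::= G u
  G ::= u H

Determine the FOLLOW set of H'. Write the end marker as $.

In H ::= H': H' is at the end, add FOLLOW(H) = { $, j, n, t, u }.
In H' ::= n n H': H' is at the end, add FOLLOW(H') = { $, j, n, t, u }.
In H' ::= G H': H' is at the end, add FOLLOW(H') = { $, j, n, t, u }.
In C ::= n x H': H' is at the end, add FOLLOW(C) = { $, j, n, t, u }.
Union: FOLLOW(H') = { $, j, n, t, u }.

{ $, j, n, t, u }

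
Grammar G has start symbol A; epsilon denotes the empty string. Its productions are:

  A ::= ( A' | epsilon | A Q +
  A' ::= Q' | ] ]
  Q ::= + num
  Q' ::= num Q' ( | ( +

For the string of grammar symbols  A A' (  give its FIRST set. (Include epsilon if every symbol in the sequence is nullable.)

Add FIRST(A)\{epsilon} = { (, + }; A is nullable, continue.
Add FIRST(A') = { (, ], num }; A' is not nullable, stop.

{ (, +, ], num }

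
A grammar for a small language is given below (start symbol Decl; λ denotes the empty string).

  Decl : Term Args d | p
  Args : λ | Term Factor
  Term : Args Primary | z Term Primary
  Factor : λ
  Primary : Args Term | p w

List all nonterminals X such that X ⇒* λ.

Directly nullable (have an λ-production): Args, Factor.
No other nonterminal has a production whose RHS symbols are all nullable.

{ Args, Factor }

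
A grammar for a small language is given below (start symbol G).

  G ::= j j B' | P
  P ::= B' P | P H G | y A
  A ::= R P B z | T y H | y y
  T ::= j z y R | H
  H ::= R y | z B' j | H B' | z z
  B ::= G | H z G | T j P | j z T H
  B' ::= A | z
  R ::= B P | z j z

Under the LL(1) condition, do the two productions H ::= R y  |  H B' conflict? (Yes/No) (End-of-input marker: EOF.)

FIRST(R y) = { j, y, z } and FIRST(H B') = { j, y, z }.
Both contain j, so the two alternatives are not disjoint — LL(1) conflict.

Yes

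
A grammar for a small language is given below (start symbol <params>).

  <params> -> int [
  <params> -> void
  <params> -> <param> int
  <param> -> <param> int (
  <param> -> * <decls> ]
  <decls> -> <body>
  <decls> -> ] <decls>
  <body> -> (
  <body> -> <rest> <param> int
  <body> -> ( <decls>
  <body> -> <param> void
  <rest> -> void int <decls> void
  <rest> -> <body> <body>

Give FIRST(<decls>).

{ (, *, ], void }

From <decls> -> <body>: add FIRST(<body>) = { (, *, void }.
<decls> -> ] <decls> contributes {]}.
Union: FIRST(<decls>) = { (, *, ], void }.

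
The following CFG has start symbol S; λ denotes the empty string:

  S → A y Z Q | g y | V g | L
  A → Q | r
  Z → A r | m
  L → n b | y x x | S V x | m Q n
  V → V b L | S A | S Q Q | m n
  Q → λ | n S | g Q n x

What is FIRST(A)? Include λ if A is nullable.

{ g, n, r, λ }

From A → Q: add FIRST(Q) = { g, n, λ } (including λ since Q is nullable).
A → r contributes {r}.
Union: FIRST(A) = { g, n, r, λ }.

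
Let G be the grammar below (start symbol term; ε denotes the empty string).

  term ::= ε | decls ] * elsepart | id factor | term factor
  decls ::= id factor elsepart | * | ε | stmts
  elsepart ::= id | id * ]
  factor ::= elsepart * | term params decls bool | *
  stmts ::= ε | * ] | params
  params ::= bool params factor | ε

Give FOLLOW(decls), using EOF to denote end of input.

{ ], bool }

In term ::= decls ] * elsepart: add FIRST(] * elsepart) = { ] }.
In factor ::= term params decls bool: add FIRST(bool) = { bool }.
Union: FOLLOW(decls) = { ], bool }.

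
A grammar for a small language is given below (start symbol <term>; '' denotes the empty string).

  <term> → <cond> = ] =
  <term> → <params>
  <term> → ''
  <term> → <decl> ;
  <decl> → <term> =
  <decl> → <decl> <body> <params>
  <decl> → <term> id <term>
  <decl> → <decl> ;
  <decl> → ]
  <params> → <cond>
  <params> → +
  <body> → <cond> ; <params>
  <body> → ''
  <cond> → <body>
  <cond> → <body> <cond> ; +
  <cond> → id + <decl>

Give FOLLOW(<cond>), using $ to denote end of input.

{ $, +, ;, =, id }

In <term> → <cond> = ] =: add FIRST(= ] =) = { = }.
In <params> → <cond>: <cond> is at the end, add FOLLOW(<params>) = { $, +, ;, =, id }.
In <body> → <cond> ; <params>: add FIRST(; <params>) = { ; }.
In <cond> → <body> <cond> ; +: add FIRST(; +) = { ; }.
Union: FOLLOW(<cond>) = { $, +, ;, =, id }.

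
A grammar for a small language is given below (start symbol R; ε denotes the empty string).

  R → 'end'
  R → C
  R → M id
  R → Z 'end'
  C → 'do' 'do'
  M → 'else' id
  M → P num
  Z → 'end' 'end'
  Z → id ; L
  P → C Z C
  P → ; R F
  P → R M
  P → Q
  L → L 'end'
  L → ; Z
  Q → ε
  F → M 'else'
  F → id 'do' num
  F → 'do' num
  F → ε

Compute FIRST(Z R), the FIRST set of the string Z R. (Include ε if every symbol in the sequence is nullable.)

Add FIRST(Z) = { 'end', id }; Z is not nullable, stop.

{ 'end', id }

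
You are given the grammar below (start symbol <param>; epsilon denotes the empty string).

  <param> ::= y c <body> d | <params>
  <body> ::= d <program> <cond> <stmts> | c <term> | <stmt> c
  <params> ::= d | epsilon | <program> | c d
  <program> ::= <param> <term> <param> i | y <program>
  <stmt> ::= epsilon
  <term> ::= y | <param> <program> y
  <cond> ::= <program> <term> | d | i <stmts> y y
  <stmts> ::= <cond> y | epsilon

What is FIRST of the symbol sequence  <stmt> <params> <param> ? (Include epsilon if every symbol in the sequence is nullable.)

Add FIRST(<stmt>)\{epsilon} = {  }; <stmt> is nullable, continue.
Add FIRST(<params>)\{epsilon} = { c, d, y }; <params> is nullable, continue.
Add FIRST(<param>)\{epsilon} = { c, d, y }; <param> is nullable, continue.
Every symbol is nullable, so include epsilon.

{ c, d, y, epsilon }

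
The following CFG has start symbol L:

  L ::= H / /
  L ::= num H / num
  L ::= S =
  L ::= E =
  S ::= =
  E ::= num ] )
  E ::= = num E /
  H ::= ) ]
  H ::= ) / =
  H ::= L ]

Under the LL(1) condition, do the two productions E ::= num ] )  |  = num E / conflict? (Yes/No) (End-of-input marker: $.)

No

FIRST(num ] )) = { num } and FIRST(= num E /) = { = }.
The FIRST sets are disjoint and neither alternative is nullable — no conflict.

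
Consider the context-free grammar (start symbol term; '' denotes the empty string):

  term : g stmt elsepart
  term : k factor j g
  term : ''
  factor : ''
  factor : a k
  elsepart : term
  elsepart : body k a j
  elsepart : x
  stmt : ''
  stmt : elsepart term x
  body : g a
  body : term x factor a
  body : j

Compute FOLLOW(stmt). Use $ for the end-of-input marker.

{ $, g, j, k, x }

In term : g stmt elsepart: add FIRST(elsepart)\{''} = { g, j, k, x }.
  Since elsepart is nullable, also add FOLLOW(term) = { $, g, k, x }.
Union: FOLLOW(stmt) = { $, g, j, k, x }.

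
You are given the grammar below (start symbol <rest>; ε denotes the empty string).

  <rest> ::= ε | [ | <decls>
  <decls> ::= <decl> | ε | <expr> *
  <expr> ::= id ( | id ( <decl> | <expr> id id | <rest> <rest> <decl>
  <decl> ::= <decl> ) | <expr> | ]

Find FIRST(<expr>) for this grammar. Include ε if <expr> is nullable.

{ [, ], id }

<expr> ::= id ( contributes {id}.
<expr> ::= id ( <decl> contributes {id}.
From <expr> ::= <expr> id id: add FIRST(<expr>) = { [, ], id }.
From <expr> ::= <rest> <rest> <decl>: <rest>, <rest> nullable, take FIRST(<rest>) ∪ FIRST(<rest>) ∪ FIRST(<decl>) = { [, ], id }.
Union: FIRST(<expr>) = { [, ], id }.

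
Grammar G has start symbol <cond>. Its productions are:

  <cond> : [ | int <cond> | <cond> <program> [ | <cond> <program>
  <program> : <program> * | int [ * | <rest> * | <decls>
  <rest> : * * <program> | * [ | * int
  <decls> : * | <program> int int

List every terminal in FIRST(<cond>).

{ [, int }

<cond> : [ contributes {[}.
<cond> : int <cond> contributes {int}.
From <cond> : <cond> <program> [: add FIRST(<cond>) = { [, int }.
From <cond> : <cond> <program>: add FIRST(<cond>) = { [, int }.
Union: FIRST(<cond>) = { [, int }.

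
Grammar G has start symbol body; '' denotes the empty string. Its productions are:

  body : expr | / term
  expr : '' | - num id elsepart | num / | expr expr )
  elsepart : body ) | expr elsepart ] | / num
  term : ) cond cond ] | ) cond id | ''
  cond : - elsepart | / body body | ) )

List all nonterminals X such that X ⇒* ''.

{ body, expr, term }

Directly nullable (have an ''-production): expr, term.
body : expr with every symbol nullable, so body is nullable.
No other nonterminal has a production whose RHS symbols are all nullable.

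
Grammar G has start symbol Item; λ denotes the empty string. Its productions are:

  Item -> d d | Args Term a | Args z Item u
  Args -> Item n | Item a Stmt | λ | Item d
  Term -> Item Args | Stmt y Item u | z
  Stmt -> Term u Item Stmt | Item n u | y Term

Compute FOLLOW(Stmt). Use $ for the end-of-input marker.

In Args -> Item a Stmt: Stmt is at the end, add FOLLOW(Args) = { a, d, u, y, z }.
In Term -> Stmt y Item u: add FIRST(y Item u) = { y }.
In Stmt -> Term u Item Stmt: Stmt is at the end, add FOLLOW(Stmt) = { a, d, u, y, z }.
Union: FOLLOW(Stmt) = { a, d, u, y, z }.

{ a, d, u, y, z }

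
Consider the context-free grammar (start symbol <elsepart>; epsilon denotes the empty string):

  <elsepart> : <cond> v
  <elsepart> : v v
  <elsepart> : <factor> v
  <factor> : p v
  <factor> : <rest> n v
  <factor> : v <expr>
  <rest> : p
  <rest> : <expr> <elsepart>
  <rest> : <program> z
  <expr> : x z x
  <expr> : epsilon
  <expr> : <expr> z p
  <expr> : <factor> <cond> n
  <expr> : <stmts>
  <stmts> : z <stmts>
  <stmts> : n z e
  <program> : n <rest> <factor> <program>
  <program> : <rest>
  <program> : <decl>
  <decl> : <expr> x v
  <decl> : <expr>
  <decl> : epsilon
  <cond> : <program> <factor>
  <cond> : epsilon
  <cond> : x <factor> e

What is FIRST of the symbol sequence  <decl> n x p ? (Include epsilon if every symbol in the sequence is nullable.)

Add FIRST(<decl>)\{epsilon} = { n, p, v, x, z }; <decl> is nullable, continue.
n is a terminal; add {n} and stop.

{ n, p, v, x, z }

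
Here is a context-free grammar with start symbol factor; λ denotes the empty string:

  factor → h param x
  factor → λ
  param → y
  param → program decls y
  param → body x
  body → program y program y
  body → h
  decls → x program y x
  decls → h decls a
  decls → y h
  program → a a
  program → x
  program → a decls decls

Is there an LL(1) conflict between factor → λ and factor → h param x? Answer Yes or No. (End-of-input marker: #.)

No

FIRST(λ) = { λ } and FIRST(h param x) = { h }.
The first is nullable but FOLLOW(factor) = { # } is disjoint from FIRST of the second.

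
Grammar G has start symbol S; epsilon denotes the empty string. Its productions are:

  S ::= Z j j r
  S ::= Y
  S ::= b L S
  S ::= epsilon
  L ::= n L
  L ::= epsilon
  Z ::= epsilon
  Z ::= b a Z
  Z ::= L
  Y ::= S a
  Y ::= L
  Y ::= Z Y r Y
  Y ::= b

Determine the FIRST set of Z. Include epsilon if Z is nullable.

Z ::= epsilon contributes epsilon.
Z ::= b a Z contributes {b}.
From Z ::= L: add FIRST(L) = { n, epsilon } (including epsilon since L is nullable).
Union: FIRST(Z) = { b, n, epsilon }.

{ b, n, epsilon }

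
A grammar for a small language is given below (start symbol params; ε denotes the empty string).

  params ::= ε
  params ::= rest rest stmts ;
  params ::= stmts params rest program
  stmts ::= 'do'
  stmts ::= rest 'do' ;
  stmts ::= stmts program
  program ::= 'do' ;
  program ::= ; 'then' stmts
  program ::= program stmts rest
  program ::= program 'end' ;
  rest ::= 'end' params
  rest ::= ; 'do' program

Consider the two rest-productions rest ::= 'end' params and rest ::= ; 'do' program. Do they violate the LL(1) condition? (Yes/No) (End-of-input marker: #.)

No

FIRST('end' params) = { 'end' } and FIRST(; 'do' program) = { ; }.
The FIRST sets are disjoint and neither alternative is nullable — no conflict.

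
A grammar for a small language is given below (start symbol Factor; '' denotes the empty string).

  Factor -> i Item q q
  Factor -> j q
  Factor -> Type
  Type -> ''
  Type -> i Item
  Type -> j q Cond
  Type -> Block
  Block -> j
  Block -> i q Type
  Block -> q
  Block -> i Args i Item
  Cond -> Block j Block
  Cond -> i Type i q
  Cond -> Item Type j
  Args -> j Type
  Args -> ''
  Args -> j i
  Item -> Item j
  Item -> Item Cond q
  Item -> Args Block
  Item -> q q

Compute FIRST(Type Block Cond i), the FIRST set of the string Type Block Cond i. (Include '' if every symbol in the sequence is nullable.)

{ i, j, q }

Add FIRST(Type)\{''} = { i, j, q }; Type is nullable, continue.
Add FIRST(Block) = { i, j, q }; Block is not nullable, stop.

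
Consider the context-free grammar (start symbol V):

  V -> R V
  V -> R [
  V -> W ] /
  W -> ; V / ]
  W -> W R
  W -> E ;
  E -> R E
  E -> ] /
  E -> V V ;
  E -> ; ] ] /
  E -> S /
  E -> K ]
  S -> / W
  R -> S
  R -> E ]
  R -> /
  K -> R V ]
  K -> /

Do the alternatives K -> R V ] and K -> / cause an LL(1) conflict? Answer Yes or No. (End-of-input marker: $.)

Yes

FIRST(R V ]) = { /, ;, ] } and FIRST(/) = { / }.
Both contain /, so the two alternatives are not disjoint — LL(1) conflict.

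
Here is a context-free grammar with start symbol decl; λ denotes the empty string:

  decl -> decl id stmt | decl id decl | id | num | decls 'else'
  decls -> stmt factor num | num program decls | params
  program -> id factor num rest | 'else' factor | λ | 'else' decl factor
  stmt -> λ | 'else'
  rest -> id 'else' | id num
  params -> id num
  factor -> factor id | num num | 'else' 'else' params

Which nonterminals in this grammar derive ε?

{ program, stmt }

Directly nullable (have an λ-production): program, stmt.
No other nonterminal has a production whose RHS symbols are all nullable.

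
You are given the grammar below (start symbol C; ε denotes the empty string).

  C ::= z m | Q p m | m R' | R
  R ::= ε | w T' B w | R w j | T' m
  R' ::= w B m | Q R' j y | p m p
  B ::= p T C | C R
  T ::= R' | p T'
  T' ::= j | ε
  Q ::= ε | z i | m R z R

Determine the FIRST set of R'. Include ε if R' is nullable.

{ m, p, w, z }

R' ::= w B m contributes {w}.
From R' ::= Q R' j y: Q nullable, take FIRST(Q) ∪ FIRST(R') = { m, p, w, z }.
R' ::= p m p contributes {p}.
Union: FIRST(R') = { m, p, w, z }.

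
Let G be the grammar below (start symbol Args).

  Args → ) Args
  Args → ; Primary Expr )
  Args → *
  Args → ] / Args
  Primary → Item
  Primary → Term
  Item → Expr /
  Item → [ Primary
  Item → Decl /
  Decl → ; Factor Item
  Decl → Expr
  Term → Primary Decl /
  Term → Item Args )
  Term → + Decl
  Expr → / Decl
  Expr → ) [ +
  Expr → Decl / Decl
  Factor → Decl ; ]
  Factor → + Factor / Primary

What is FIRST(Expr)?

Expr → / Decl contributes {/}.
Expr → ) [ + contributes {)}.
From Expr → Decl / Decl: add FIRST(Decl) = { ), /, ; }.
Union: FIRST(Expr) = { ), /, ; }.

{ ), /, ; }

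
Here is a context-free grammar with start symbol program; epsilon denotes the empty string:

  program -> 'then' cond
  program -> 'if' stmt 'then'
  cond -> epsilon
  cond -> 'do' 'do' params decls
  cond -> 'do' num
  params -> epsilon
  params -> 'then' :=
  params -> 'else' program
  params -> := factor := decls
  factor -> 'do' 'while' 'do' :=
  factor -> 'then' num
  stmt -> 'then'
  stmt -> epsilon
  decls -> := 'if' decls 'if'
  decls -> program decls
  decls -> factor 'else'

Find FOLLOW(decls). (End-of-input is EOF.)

{ EOF, 'do', 'if', 'then', := }

In cond -> 'do' 'do' params decls: decls is at the end, add FOLLOW(cond) = { EOF, 'do', 'if', 'then', := }.
In params -> := factor := decls: decls is at the end, add FOLLOW(params) = { 'do', 'if', 'then', := }.
In decls -> := 'if' decls 'if': add FIRST('if') = { 'if' }.
In decls -> program decls: decls is at the end, add FOLLOW(decls) = { EOF, 'do', 'if', 'then', := }.
Union: FOLLOW(decls) = { EOF, 'do', 'if', 'then', := }.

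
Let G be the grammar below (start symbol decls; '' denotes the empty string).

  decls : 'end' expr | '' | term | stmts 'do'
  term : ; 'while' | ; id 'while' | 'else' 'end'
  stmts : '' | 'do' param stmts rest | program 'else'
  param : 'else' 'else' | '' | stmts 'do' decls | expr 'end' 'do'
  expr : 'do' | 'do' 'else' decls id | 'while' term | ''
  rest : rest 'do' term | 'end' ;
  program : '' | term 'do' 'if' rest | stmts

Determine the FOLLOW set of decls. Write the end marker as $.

{ $, 'do', 'else', 'end', ;, id }

decls is the start symbol, so $ ∈ FOLLOW(decls).
In param : stmts 'do' decls: decls is at the end, add FOLLOW(param) = { 'do', 'else', 'end', ; }.
In expr : 'do' 'else' decls id: add FIRST(id) = { id }.
Union: FOLLOW(decls) = { $, 'do', 'else', 'end', ;, id }.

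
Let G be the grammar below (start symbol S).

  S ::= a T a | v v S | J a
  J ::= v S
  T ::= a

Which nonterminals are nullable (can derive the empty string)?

No nonterminal has an empty production or an RHS whose symbols are all nullable.

{ } (none)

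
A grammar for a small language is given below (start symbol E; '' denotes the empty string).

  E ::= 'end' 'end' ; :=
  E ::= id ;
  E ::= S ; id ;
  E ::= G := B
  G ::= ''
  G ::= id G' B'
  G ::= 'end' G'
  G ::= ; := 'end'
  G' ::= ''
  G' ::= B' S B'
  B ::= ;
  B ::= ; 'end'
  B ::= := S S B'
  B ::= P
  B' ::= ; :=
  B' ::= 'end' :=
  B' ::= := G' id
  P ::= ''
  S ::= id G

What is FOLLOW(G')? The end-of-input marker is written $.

{ 'end', :=, ;, id }

In G ::= id G' B': add FIRST(B') = { 'end', :=, ; }.
In G ::= 'end' G': G' is at the end, add FOLLOW(G) = { 'end', :=, ;, id }.
In B' ::= := G' id: add FIRST(id) = { id }.
Union: FOLLOW(G') = { 'end', :=, ;, id }.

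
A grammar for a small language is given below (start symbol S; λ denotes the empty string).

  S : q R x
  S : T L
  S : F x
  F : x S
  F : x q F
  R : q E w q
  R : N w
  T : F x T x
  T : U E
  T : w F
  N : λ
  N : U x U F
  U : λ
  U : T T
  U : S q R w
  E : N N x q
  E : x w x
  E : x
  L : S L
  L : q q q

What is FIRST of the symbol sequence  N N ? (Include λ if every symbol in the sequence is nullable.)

Add FIRST(N)\{λ} = { q, w, x }; N is nullable, continue.
Add FIRST(N)\{λ} = { q, w, x }; N is nullable, continue.
Every symbol is nullable, so include λ.

{ q, w, x, λ }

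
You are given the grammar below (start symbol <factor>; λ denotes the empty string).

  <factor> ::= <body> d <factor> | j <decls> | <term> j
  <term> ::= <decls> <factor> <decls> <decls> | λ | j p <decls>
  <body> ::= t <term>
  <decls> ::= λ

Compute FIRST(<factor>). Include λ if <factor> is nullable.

{ j, t }

From <factor> ::= <body> d <factor>: add FIRST(<body>) = { t }.
<factor> ::= j <decls> contributes {j}.
From <factor> ::= <term> j: <term> nullable, take FIRST(<term>) ∪ {j} = { j, t }.
Union: FIRST(<factor>) = { j, t }.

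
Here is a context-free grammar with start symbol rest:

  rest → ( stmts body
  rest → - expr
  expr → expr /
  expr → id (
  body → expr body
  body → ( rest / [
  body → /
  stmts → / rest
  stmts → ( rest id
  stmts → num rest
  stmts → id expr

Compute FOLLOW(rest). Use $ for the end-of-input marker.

rest is the start symbol, so $ ∈ FOLLOW(rest).
In body → ( rest / [: add FIRST(/ [) = { / }.
In stmts → / rest: rest is at the end, add FOLLOW(stmts) = { (, /, id }.
In stmts → ( rest id: add FIRST(id) = { id }.
In stmts → num rest: rest is at the end, add FOLLOW(stmts) = { (, /, id }.
Union: FOLLOW(rest) = { $, (, /, id }.

{ $, (, /, id }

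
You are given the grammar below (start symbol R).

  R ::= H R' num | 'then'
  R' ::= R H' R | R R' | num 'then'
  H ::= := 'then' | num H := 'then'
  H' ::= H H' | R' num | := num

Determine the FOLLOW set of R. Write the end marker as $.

R is the start symbol, so $ ∈ FOLLOW(R).
In R' ::= R H' R: add FIRST(H' R) = { 'then', :=, num }.
In R' ::= R H' R: R is at the end, add FOLLOW(R') = { num }.
In R' ::= R R': add FIRST(R') = { 'then', :=, num }.
Union: FOLLOW(R) = { $, 'then', :=, num }.

{ $, 'then', :=, num }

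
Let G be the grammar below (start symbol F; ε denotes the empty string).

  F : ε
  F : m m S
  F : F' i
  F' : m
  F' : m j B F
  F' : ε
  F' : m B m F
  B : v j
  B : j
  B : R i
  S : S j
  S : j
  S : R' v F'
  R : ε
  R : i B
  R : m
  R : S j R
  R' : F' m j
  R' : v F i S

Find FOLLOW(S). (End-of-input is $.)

{ $, i, j, m, v }

In F : m m S: S is at the end, add FOLLOW(F) = { $, i, j, m, v }.
In S : S j: add FIRST(j) = { j }.
In R : S j R: add FIRST(j R) = { j }.
In R' : v F i S: S is at the end, add FOLLOW(R') = { v }.
Union: FOLLOW(S) = { $, i, j, m, v }.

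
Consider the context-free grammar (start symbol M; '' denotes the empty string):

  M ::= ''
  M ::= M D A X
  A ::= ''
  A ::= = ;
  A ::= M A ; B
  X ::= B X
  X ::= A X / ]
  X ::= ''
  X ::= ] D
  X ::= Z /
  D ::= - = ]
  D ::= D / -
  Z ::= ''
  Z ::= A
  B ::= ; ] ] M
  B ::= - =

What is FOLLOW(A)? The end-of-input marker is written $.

In M ::= M D A X: add FIRST(X)\{''} = { -, /, ;, =, ] }.
  Since X is nullable, also add FOLLOW(M) = { $, -, /, ;, =, ] }.
In A ::= M A ; B: add FIRST(; B) = { ; }.
In X ::= A X / ]: add FIRST(X / ]) = { -, /, ;, =, ] }.
In Z ::= A: A is at the end, add FOLLOW(Z) = { / }.
Union: FOLLOW(A) = { $, -, /, ;, =, ] }.

{ $, -, /, ;, =, ] }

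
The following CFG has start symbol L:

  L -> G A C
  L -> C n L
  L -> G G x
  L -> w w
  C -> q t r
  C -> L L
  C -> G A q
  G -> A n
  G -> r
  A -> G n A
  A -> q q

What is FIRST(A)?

{ q, r }

From A -> G n A: add FIRST(G) = { q, r }.
A -> q q contributes {q}.
Union: FIRST(A) = { q, r }.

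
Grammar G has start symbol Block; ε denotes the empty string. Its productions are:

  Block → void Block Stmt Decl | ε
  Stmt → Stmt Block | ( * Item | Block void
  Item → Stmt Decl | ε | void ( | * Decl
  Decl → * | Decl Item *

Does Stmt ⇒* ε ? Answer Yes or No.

Nullable nonterminals: Block, Item.
No production of Stmt has an RHS whose symbols are all nullable, so Stmt is not nullable.

No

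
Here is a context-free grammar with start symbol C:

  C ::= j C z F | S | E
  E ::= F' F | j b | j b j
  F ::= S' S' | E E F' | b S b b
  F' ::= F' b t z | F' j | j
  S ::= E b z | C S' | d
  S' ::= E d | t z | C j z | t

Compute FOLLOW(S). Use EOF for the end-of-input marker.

In C ::= S: S is at the end, add FOLLOW(C) = { EOF, d, j, t, z }.
In F ::= b S b b: add FIRST(b b) = { b }.
Union: FOLLOW(S) = { EOF, b, d, j, t, z }.

{ EOF, b, d, j, t, z }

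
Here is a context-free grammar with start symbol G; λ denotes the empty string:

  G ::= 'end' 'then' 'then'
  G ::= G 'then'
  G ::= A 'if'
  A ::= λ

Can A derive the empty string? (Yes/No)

Yes

A has an λ-production, so A ⇒ λ.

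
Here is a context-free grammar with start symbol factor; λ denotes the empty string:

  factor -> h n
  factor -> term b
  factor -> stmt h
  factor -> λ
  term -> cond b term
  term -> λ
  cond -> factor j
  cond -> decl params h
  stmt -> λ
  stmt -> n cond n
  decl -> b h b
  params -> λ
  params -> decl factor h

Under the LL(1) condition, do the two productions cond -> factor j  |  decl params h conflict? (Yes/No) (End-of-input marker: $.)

FIRST(factor j) = { b, h, j, n } and FIRST(decl params h) = { b }.
Both contain b, so the two alternatives are not disjoint — LL(1) conflict.

Yes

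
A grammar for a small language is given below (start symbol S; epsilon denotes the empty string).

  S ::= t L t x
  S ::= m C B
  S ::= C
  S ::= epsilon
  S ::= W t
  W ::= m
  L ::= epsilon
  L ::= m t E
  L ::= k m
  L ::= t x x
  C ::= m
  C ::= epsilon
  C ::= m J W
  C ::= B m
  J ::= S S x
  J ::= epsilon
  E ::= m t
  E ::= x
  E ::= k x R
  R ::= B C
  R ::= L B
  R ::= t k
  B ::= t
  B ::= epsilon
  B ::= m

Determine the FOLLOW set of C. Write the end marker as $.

In S ::= m C B: add FIRST(B)\{epsilon} = { m, t }.
  Since B is nullable, also add FOLLOW(S) = { $, m, t, x }.
In S ::= C: C is at the end, add FOLLOW(S) = { $, m, t, x }.
In R ::= B C: C is at the end, add FOLLOW(R) = { m, t }.
Union: FOLLOW(C) = { $, m, t, x }.

{ $, m, t, x }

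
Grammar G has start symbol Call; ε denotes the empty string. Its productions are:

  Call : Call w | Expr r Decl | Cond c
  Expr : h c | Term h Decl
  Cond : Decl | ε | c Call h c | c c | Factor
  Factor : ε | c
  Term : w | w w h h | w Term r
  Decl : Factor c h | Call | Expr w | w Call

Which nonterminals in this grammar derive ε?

{ Cond, Factor }

Directly nullable (have an ε-production): Cond, Factor.
No other nonterminal has a production whose RHS symbols are all nullable.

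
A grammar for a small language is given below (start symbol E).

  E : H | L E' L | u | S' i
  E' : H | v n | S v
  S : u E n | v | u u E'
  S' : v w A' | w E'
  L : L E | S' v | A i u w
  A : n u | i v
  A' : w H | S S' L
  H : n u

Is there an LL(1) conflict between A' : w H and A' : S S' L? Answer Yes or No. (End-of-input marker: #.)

FIRST(w H) = { w } and FIRST(S S' L) = { u, v }.
The FIRST sets are disjoint and neither alternative is nullable — no conflict.

No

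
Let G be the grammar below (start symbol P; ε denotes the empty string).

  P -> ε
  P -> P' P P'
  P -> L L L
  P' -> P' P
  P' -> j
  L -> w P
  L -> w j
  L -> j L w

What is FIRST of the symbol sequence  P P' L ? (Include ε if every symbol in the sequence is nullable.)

Add FIRST(P)\{ε} = { j, w }; P is nullable, continue.
Add FIRST(P') = { j }; P' is not nullable, stop.

{ j, w }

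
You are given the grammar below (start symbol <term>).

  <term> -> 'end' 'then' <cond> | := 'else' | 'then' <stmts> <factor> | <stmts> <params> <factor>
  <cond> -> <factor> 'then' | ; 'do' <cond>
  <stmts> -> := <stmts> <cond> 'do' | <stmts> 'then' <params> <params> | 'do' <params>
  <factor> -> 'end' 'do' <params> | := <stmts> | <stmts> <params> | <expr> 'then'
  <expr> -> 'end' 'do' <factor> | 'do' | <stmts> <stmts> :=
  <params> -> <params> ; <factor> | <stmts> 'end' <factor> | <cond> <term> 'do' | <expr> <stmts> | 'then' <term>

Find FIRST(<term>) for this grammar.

<term> -> 'end' 'then' <cond> contributes {'end'}.
<term> -> := 'else' contributes {:=}.
<term> -> 'then' <stmts> <factor> contributes {'then'}.
From <term> -> <stmts> <params> <factor>: add FIRST(<stmts>) = { 'do', := }.
Union: FIRST(<term>) = { 'do', 'end', 'then', := }.

{ 'do', 'end', 'then', := }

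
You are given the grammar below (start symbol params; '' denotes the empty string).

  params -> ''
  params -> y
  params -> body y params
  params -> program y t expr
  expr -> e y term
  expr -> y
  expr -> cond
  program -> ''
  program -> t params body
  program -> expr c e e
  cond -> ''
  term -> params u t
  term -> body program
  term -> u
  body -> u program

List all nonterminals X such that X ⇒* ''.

Directly nullable (have an ''-production): params, program, cond.
expr -> cond with every symbol nullable, so expr is nullable.
No other nonterminal has a production whose RHS symbols are all nullable.

{ cond, expr, params, program }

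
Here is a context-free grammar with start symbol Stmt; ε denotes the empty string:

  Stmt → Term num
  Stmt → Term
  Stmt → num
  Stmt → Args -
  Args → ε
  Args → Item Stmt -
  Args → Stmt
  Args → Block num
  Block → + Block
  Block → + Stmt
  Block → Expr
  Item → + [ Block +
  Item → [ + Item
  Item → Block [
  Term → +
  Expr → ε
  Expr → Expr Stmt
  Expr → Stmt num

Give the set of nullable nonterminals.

{ Args, Block, Expr }

Directly nullable (have an ε-production): Args, Expr.
Block → Expr with every symbol nullable, so Block is nullable.
No other nonterminal has a production whose RHS symbols are all nullable.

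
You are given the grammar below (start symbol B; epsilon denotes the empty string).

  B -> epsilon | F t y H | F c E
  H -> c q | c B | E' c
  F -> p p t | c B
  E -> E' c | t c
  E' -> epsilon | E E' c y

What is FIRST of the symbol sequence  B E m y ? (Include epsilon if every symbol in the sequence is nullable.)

Add FIRST(B)\{epsilon} = { c, p }; B is nullable, continue.
Add FIRST(E) = { c, t }; E is not nullable, stop.

{ c, p, t }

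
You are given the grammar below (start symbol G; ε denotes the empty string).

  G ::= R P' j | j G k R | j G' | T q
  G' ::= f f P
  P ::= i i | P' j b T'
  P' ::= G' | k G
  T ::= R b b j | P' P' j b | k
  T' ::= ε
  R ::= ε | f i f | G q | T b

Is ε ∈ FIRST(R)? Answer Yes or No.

R has an ε-production, so R ⇒ ε.

Yes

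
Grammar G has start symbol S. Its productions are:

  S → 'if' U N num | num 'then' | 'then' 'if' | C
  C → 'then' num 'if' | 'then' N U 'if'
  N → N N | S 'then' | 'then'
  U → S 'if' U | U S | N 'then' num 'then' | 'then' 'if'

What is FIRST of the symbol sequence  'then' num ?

{ 'then' }

'then' is a terminal; add {'then'} and stop.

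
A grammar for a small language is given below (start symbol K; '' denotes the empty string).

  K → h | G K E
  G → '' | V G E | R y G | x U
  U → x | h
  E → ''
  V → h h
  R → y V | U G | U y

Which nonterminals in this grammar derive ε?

Directly nullable (have an ''-production): G, E.
No other nonterminal has a production whose RHS symbols are all nullable.

{ E, G }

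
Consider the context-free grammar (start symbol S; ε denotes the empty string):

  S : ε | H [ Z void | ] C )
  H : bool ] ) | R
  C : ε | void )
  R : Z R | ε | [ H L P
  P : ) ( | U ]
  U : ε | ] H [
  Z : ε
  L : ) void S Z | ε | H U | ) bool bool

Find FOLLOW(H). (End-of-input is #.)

{ ), [, ], bool }

In S : H [ Z void: add FIRST([ Z void) = { [ }.
In R : [ H L P: add FIRST(L P) = { ), [, ], bool }.
In U : ] H [: add FIRST([) = { [ }.
In L : H U: add FIRST(U)\{ε} = { ] }.
  Since U is nullable, also add FOLLOW(L) = { ), ] }.
Union: FOLLOW(H) = { ), [, ], bool }.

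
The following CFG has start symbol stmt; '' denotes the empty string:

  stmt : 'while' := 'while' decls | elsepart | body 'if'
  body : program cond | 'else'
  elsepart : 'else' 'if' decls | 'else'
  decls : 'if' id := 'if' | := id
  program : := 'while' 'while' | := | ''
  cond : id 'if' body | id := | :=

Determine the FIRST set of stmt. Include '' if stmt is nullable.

{ 'else', 'while', :=, id }

stmt : 'while' := 'while' decls contributes {'while'}.
From stmt : elsepart: add FIRST(elsepart) = { 'else' }.
From stmt : body 'if': add FIRST(body) = { 'else', :=, id }.
Union: FIRST(stmt) = { 'else', 'while', :=, id }.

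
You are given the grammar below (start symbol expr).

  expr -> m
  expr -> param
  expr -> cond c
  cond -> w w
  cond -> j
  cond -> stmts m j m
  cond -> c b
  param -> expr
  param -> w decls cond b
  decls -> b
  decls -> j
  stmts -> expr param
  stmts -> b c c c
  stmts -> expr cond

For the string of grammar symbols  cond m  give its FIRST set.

{ b, c, j, m, w }

Add FIRST(cond) = { b, c, j, m, w }; cond is not nullable, stop.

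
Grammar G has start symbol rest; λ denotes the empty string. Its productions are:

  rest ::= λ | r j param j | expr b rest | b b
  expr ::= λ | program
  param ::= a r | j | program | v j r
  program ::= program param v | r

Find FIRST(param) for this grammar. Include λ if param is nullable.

{ a, j, r, v }

param ::= a r contributes {a}.
param ::= j contributes {j}.
From param ::= program: add FIRST(program) = { r }.
param ::= v j r contributes {v}.
Union: FIRST(param) = { a, j, r, v }.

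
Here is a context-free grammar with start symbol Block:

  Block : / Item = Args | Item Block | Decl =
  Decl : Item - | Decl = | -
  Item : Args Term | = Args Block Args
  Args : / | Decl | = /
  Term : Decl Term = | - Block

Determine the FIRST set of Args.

Args : / contributes {/}.
From Args : Decl: add FIRST(Decl) = { -, /, = }.
Args : = / contributes {=}.
Union: FIRST(Args) = { -, /, = }.

{ -, /, = }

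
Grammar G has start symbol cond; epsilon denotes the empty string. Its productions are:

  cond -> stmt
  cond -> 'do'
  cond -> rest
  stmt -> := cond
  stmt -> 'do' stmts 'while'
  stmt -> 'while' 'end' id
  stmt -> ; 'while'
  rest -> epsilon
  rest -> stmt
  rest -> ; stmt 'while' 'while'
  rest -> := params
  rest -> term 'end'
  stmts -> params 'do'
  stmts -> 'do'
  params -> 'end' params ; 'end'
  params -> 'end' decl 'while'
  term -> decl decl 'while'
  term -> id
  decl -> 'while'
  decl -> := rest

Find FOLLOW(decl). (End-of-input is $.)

{ 'while', := }

In params -> 'end' decl 'while': add FIRST('while') = { 'while' }.
In term -> decl decl 'while': add FIRST(decl 'while') = { 'while', := }.
In term -> decl decl 'while': add FIRST('while') = { 'while' }.
Union: FOLLOW(decl) = { 'while', := }.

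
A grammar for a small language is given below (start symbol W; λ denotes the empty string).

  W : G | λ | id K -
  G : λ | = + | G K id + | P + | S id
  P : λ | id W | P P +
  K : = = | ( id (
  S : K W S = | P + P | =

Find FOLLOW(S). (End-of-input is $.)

In G : S id: add FIRST(id) = { id }.
In S : K W S =: add FIRST(=) = { = }.
Union: FOLLOW(S) = { =, id }.

{ =, id }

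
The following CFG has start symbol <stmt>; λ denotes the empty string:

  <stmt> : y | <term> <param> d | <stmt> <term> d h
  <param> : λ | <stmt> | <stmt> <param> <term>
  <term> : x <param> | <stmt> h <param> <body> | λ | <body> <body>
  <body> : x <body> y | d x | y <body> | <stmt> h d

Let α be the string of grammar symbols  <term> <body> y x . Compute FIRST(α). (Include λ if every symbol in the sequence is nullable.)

{ d, x, y }

Add FIRST(<term>)\{λ} = { d, x, y }; <term> is nullable, continue.
Add FIRST(<body>) = { d, x, y }; <body> is not nullable, stop.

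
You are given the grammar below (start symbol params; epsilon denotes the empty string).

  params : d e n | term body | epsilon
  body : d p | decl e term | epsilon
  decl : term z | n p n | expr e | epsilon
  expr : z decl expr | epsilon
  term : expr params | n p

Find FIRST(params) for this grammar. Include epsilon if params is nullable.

params : d e n contributes {d}.
From params : term body: term, body nullable, take FIRST(term) ∪ FIRST(body) = { d, e, n, z }; also epsilon since the whole RHS is nullable.
params : epsilon contributes epsilon.
Union: FIRST(params) = { d, e, n, z, epsilon }.

{ d, e, n, z, epsilon }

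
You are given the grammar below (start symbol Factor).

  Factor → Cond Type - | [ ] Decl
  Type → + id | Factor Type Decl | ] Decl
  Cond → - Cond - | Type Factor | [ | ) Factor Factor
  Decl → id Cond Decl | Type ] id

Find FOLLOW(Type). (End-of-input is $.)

{ ), +, -, [, ], id }

In Factor → Cond Type -: add FIRST(-) = { - }.
In Type → Factor Type Decl: add FIRST(Decl) = { ), +, -, [, ], id }.
In Cond → Type Factor: add FIRST(Factor) = { ), +, -, [, ] }.
In Decl → Type ] id: add FIRST(] id) = { ] }.
Union: FOLLOW(Type) = { ), +, -, [, ], id }.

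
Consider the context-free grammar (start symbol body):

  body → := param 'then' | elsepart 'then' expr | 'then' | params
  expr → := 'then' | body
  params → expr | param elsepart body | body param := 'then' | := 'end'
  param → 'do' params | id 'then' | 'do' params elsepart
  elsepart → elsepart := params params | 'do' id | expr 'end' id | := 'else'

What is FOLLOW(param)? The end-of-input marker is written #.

{ 'do', 'then', :=, id }

In body → := param 'then': add FIRST('then') = { 'then' }.
In params → param elsepart body: add FIRST(elsepart body) = { 'do', 'then', :=, id }.
In params → body param := 'then': add FIRST(:= 'then') = { := }.
Union: FOLLOW(param) = { 'do', 'then', :=, id }.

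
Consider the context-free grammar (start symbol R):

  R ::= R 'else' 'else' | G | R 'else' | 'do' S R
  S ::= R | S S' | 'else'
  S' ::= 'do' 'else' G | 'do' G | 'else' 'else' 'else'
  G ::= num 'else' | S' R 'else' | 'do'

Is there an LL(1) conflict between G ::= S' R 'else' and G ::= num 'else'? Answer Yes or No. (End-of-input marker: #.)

FIRST(S' R 'else') = { 'do', 'else' } and FIRST(num 'else') = { num }.
The FIRST sets are disjoint and neither alternative is nullable — no conflict.

No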